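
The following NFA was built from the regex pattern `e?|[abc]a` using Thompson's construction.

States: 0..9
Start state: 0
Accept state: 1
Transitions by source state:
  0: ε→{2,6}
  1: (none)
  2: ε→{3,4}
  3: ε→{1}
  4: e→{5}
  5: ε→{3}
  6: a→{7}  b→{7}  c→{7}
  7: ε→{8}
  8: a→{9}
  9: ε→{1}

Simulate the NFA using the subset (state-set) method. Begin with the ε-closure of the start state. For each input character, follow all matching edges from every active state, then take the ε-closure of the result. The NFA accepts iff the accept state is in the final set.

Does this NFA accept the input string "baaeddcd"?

Answer: REJECT

Derivation:
start: ε-closure({0}) = {0,1,2,3,4,6}
'b' @ 1: {7,8}
'a' @ 2: {1,9}  ✓accept
'a' @ 3: {}  — no active states
rest 'eddcd' ignored (set empty)
final: {}; accept 1 not in set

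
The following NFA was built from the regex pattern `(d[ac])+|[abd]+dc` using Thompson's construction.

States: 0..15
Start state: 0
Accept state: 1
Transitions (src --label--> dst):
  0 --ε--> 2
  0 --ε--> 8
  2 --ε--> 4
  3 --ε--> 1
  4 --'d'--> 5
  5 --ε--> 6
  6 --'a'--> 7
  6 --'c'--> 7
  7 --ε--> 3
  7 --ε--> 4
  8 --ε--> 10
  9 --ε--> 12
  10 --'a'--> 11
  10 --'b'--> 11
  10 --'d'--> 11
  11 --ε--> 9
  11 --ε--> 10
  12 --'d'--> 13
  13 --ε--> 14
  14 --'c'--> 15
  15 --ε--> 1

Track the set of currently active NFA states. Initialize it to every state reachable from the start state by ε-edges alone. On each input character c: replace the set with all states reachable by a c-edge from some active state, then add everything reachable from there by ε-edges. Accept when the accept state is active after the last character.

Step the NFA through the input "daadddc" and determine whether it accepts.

Answer: ACCEPT

Steps:
start: ε-closure({0}) = {0,2,4,8,10}
'd' @ 1: {5,6,9,10,11,12}
'a' @ 2: {1,3,4,7,9,10,11,12}  (accept∈set)
'a' @ 3: {9,10,11,12}
'd' @ 4: {9,10,11,12,13,14}
'd' @ 5: {9,10,11,12,13,14}
'd' @ 6: {9,10,11,12,13,14}
'c' @ 7: {1,15}  (accept∈set)
final: {1,15}; accept 1 in set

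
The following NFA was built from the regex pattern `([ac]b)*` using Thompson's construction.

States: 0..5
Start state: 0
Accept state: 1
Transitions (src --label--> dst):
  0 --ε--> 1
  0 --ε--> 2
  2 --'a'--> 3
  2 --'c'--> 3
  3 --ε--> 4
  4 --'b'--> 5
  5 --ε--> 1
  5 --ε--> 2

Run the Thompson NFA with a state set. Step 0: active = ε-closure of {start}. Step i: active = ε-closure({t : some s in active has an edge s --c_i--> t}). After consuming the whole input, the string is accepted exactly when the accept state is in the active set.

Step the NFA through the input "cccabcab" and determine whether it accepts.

Answer: REJECT

Steps:
S₀ = ε-closure({0}) = {0,1,2}
'c' @ 1: {3,4}
'c' @ 2: {}  — dead — no transitions
rest 'cabcab' ignored (set empty)
after full input: {}  (accept=1 not in)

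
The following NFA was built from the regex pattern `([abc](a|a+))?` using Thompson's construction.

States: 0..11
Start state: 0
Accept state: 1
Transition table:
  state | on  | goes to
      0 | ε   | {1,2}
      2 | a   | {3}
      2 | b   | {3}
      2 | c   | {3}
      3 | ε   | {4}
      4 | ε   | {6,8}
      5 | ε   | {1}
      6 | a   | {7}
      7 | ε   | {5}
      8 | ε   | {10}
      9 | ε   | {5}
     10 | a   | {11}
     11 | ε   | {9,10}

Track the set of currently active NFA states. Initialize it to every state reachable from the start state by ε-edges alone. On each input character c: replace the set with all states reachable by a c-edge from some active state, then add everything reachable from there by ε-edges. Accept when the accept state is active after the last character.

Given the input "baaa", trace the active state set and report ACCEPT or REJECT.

Answer: ACCEPT

Trace:
start: ε-closure({0}) = {0,1,2}
'b' @ 1: {3,4,6,8,10}
'a' @ 2: {1,5,7,9,10,11}  (accept∈set)
'a' @ 3: {1,5,9,10,11}  (accept∈set)
'a' @ 4: {1,5,9,10,11}  (accept∈set)
final: {1,5,9,10,11}; accept 1 in set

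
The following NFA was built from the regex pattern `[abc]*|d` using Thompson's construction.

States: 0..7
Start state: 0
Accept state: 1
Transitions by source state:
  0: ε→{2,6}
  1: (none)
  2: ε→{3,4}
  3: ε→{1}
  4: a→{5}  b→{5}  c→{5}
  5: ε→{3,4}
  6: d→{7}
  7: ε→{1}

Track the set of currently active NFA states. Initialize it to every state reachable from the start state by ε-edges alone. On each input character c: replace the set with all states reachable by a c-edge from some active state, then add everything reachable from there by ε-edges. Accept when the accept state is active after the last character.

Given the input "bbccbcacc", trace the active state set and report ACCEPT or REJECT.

initial (ε-close {0}): {0,1,2,3,4,6}
'b' @ 1: {1,3,4,5}  [accepting]
'b' @ 2: {1,3,4,5}  [accepting]
'c' @ 3: {1,3,4,5}  [accepting]
'c' @ 4: {1,3,4,5}  [accepting]
'b' @ 5: {1,3,4,5}  [accepting]
'c' @ 6: {1,3,4,5}  [accepting]
'a' @ 7: {1,3,4,5}  [accepting]
'c' @ 8: {1,3,4,5}  [accepting]
'c' @ 9: {1,3,4,5}  [accepting]
after full input: {1,3,4,5}  (accept=1 in)

Answer: ACCEPT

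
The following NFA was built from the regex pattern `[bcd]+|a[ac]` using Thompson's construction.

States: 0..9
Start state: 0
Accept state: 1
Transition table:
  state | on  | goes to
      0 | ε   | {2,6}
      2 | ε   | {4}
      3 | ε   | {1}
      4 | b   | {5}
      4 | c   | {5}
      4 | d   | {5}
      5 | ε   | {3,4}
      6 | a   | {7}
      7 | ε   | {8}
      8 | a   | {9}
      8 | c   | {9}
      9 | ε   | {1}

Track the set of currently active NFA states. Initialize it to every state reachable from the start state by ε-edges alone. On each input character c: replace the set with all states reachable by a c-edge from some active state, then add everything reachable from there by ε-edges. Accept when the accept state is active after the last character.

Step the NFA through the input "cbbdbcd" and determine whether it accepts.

start: ε-closure({0}) = {0,2,4,6}
'c' @ 1: {1,3,4,5}  (accept∈set)
'b' @ 2: {1,3,4,5}  (accept∈set)
'b' @ 3: {1,3,4,5}  (accept∈set)
'd' @ 4: {1,3,4,5}  (accept∈set)
'b' @ 5: {1,3,4,5}  (accept∈set)
'c' @ 6: {1,3,4,5}  (accept∈set)
'd' @ 7: {1,3,4,5}  (accept∈set)
final: {1,3,4,5}; accept 1 in set

Answer: ACCEPT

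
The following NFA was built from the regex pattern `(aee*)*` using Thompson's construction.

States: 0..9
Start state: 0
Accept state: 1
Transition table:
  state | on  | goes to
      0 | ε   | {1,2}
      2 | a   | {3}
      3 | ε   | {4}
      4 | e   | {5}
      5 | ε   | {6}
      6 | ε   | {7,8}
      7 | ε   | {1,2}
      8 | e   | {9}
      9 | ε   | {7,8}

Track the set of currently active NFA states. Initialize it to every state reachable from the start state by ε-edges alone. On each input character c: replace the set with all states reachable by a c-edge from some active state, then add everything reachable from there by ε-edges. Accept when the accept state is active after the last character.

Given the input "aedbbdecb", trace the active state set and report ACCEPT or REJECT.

Answer: REJECT

Trace:
start: ε-closure({0}) = {0,1,2}
'a' @ 1: {3,4}
'e' @ 2: {1,2,5,6,7,8}  ✓accept
'd' @ 3: {}  — no active states
rest 'bbdecb' ignored (set empty)
final: {}; accept 1 not in set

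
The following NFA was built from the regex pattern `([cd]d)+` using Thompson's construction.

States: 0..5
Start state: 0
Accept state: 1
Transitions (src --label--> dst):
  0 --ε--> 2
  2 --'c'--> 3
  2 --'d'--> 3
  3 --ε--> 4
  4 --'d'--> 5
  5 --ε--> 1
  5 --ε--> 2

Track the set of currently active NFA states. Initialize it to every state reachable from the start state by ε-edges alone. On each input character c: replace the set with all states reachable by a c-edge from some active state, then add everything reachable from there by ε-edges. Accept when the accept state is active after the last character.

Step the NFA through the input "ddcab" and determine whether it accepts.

Answer: REJECT

Steps:
start: ε-closure({0}) = {0,2}
'd' @ 1: {3,4}
'd' @ 2: {1,2,5}  (accept∈set)
'c' @ 3: {3,4}
'a' @ 4: {}  — no active states
rest 'b' ignored (set empty)
end set {} — state 1 not in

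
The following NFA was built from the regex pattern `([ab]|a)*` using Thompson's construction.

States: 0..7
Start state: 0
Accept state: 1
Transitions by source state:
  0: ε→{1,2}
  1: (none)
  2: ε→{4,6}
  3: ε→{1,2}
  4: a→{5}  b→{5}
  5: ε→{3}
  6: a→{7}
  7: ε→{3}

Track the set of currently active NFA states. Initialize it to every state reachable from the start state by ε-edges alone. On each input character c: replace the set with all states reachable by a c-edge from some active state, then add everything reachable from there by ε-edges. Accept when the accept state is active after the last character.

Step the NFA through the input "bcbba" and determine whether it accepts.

start: ε-closure({0}) = {0,1,2,4,6}
'b' @ 1: {1,2,3,4,5,6}  ✓accept
'c' @ 2: {}  — state set empty
rest 'bba' ignored (set empty)
after full input: {}  (accept=1 not in)

Answer: REJECT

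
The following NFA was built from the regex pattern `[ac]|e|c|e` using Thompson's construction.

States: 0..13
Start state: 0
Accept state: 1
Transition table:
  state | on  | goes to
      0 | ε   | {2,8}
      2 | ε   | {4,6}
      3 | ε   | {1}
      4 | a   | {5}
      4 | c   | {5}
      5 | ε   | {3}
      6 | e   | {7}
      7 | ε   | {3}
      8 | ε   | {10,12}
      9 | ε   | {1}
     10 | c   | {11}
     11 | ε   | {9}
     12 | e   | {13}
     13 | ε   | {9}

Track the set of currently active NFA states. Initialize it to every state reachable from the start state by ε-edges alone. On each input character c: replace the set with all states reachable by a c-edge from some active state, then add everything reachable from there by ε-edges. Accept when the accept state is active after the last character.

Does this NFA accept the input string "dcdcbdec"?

start: ε-closure({0}) = {0,2,4,6,8,10,12}
'd' @ 1: {}  — dead — no transitions
rest 'cdcbdec' ignored (set empty)
after full input: {}  (accept=1 not in)

Answer: REJECT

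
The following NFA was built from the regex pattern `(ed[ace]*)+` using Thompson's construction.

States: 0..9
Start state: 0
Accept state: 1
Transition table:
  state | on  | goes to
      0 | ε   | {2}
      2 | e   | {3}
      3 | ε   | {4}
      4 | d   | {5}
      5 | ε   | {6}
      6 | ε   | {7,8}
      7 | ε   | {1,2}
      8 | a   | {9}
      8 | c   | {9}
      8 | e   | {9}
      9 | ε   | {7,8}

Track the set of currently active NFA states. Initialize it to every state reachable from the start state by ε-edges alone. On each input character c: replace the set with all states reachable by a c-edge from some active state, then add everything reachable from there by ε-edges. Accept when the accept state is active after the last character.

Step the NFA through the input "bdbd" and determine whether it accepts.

start: ε-closure({0}) = {0,2}
'b' @ 1: {}  — no active states
rest 'dbd' ignored (set empty)
after full input: {}  (accept=1 not in)

Answer: REJECT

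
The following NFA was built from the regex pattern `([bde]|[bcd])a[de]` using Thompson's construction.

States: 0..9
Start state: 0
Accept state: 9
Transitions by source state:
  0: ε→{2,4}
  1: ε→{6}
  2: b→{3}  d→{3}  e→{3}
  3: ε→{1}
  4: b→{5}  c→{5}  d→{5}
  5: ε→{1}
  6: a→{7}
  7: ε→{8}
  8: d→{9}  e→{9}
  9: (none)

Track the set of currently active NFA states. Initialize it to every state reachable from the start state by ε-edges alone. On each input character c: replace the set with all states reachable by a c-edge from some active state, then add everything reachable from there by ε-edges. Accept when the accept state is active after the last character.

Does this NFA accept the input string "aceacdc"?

S₀ = ε-closure({0}) = {0,2,4}
'a' @ 1: {}  — no active states
rest 'ceacdc' ignored (set empty)
final: {}; accept 9 not in set

Answer: REJECT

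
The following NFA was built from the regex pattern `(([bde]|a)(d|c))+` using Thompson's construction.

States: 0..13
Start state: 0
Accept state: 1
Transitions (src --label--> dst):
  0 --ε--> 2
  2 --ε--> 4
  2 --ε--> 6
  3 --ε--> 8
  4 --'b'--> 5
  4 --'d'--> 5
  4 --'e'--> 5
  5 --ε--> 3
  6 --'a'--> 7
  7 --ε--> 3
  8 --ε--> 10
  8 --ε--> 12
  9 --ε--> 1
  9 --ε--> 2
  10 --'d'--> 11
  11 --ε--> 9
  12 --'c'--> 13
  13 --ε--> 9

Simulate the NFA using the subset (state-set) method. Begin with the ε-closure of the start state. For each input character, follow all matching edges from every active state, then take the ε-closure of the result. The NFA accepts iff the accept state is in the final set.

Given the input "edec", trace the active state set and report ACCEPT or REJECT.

Answer: ACCEPT

Steps:
start: ε-closure({0}) = {0,2,4,6}
'e' @ 1: {3,5,8,10,12}
'd' @ 2: {1,2,4,6,9,11}  (accept∈set)
'e' @ 3: {3,5,8,10,12}
'c' @ 4: {1,2,4,6,9,13}  (accept∈set)
final: {1,2,4,6,9,13}; accept 1 in set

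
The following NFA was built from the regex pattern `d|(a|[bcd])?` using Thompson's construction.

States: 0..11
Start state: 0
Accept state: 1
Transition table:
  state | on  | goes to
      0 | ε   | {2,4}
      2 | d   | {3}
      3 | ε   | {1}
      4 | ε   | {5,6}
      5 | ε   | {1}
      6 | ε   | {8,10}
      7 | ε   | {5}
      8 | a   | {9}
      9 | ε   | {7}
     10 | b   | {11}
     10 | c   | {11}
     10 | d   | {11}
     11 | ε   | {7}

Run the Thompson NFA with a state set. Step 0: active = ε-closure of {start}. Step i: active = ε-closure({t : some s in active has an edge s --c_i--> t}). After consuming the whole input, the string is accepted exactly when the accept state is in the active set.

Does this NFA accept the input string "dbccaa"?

start: ε-closure({0}) = {0,1,2,4,5,6,8,10}
'd' @ 1: {1,3,5,7,11}  (accept∈set)
'b' @ 2: {}  — dead — no transitions
rest 'ccaa' ignored (set empty)
end set {} — state 1 not in

Answer: REJECT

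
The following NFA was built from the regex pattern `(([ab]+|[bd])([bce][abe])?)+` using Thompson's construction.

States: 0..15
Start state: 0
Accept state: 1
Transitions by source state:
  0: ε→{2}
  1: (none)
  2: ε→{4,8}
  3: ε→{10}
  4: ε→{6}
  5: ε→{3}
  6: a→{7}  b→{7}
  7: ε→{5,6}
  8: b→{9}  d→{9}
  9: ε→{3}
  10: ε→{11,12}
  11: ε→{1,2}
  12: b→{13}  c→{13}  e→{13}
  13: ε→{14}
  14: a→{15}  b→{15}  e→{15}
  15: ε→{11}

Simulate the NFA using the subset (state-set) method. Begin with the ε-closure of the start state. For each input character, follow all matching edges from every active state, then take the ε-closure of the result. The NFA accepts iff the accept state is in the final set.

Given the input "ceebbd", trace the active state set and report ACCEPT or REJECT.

Answer: REJECT

Steps:
start: ε-closure({0}) = {0,2,4,6,8}
'c' @ 1: {}  — dead — no transitions
rest 'eebbd' ignored (set empty)
final: {}; accept 1 not in set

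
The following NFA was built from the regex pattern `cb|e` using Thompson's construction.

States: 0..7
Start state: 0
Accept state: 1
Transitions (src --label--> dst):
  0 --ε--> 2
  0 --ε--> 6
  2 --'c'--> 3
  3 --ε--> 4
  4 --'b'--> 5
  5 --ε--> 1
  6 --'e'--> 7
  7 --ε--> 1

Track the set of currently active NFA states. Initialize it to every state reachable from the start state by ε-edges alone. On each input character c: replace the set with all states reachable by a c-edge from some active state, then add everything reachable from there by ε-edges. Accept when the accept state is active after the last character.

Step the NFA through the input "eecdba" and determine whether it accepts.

start: ε-closure({0}) = {0,2,6}
'e' @ 1: {1,7}  [accepting]
'e' @ 2: {}  — state set empty
rest 'cdba' ignored (set empty)
after full input: {}  (accept=1 not in)

Answer: REJECT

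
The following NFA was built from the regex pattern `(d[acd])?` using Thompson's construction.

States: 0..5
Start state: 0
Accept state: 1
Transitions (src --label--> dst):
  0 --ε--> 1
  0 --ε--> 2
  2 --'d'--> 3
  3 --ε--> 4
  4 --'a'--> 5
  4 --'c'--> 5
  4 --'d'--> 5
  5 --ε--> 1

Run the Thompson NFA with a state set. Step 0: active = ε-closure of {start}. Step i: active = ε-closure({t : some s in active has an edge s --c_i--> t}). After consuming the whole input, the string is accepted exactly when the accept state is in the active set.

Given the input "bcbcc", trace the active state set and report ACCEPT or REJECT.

Answer: REJECT

Derivation:
start: ε-closure({0}) = {0,1,2}
'b' @ 1: {}  — state set empty
rest 'cbcc' ignored (set empty)
final: {}; accept 1 not in set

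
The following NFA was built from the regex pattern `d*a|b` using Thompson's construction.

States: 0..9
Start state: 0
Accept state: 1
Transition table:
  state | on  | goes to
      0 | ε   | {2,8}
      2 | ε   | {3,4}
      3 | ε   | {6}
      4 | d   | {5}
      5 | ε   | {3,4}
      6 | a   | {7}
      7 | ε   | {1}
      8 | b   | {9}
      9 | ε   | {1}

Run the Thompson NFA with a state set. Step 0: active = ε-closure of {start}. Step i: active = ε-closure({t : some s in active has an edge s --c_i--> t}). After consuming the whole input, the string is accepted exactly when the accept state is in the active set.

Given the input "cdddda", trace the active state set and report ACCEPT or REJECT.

start: ε-closure({0}) = {0,2,3,4,6,8}
'c' @ 1: {}  — dead — no transitions
rest 'dddda' ignored (set empty)
final: {}; accept 1 not in set

Answer: REJECT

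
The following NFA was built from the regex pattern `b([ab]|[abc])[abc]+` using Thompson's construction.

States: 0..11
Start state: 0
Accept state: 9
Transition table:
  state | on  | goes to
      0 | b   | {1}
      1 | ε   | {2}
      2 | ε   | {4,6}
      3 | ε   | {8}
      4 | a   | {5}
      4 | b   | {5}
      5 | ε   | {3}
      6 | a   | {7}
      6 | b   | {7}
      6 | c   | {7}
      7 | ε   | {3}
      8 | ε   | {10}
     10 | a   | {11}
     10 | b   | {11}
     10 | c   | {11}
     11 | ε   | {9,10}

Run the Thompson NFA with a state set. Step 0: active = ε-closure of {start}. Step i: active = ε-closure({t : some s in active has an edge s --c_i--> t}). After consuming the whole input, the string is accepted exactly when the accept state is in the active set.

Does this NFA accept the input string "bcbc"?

start: ε-closure({0}) = {0}
'b' @ 1: {1,2,4,6}
'c' @ 2: {3,7,8,10}
'b' @ 3: {9,10,11}  (accept∈set)
'c' @ 4: {9,10,11}  (accept∈set)
final: {9,10,11}; accept 9 in set

Answer: ACCEPT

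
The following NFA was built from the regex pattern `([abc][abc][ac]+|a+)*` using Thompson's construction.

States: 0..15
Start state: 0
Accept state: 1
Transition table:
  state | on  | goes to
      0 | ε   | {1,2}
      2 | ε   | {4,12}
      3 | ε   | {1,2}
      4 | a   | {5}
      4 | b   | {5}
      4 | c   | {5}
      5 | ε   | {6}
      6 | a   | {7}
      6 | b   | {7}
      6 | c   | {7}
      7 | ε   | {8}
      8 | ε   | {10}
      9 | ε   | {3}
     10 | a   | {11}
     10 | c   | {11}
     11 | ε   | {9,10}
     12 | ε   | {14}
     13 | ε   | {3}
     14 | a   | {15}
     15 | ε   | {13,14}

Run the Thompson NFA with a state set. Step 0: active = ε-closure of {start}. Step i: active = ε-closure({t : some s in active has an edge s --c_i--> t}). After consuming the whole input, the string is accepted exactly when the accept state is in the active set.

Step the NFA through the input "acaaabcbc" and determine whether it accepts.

Answer: REJECT

Derivation:
start: ε-closure({0}) = {0,1,2,4,12,14}
'a' @ 1: {1,2,3,4,5,6,12,13,14,15}  [accepting]
'c' @ 2: {5,6,7,8,10}
'a' @ 3: {1,2,3,4,7,8,9,10,11,12,14}  [accepting]
'a' @ 4: {1,2,3,4,5,6,9,10,11,12,13,14,15}  [accepting]
'a' @ 5: {1,2,3,4,5,6,7,8,9,10,11,12,13,14,15}  [accepting]
'b' @ 6: {5,6,7,8,10}
'c' @ 7: {1,2,3,4,7,8,9,10,11,12,14}  [accepting]
'b' @ 8: {5,6}
'c' @ 9: {7,8,10}
end set {7,8,10} — state 1 not in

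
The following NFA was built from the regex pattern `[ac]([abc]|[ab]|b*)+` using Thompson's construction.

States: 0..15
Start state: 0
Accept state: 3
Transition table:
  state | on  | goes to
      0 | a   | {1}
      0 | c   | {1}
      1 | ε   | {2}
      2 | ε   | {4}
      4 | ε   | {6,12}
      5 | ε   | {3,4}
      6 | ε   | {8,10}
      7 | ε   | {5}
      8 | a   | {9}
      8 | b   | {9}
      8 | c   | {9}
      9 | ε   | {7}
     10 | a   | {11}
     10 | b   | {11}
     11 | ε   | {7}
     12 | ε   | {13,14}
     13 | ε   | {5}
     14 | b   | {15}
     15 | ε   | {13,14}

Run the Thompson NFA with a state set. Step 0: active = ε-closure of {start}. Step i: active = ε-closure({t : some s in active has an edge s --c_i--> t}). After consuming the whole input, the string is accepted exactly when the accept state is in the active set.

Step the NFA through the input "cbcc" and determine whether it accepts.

Answer: ACCEPT

Trace:
start: ε-closure({0}) = {0}
'c' @ 1: {1,2,3,4,5,6,8,10,12,13,14}  ✓accept
'b' @ 2: {3,4,5,6,7,8,9,10,11,12,13,14,15}  ✓accept
'c' @ 3: {3,4,5,6,7,8,9,10,12,13,14}  ✓accept
'c' @ 4: {3,4,5,6,7,8,9,10,12,13,14}  ✓accept
after full input: {3,4,5,6,7,8,9,10,12,13,14}  (accept=3 in)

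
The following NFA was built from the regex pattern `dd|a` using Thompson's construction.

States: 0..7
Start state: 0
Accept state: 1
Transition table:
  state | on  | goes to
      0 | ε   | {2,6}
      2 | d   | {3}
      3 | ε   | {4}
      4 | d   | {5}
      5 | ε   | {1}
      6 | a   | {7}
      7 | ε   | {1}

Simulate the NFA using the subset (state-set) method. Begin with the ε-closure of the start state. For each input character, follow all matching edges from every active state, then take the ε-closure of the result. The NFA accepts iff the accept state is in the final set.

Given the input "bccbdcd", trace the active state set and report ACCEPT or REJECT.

S₀ = ε-closure({0}) = {0,2,6}
'b' @ 1: {}  — state set empty
rest 'ccbdcd' ignored (set empty)
final: {}; accept 1 not in set

Answer: REJECT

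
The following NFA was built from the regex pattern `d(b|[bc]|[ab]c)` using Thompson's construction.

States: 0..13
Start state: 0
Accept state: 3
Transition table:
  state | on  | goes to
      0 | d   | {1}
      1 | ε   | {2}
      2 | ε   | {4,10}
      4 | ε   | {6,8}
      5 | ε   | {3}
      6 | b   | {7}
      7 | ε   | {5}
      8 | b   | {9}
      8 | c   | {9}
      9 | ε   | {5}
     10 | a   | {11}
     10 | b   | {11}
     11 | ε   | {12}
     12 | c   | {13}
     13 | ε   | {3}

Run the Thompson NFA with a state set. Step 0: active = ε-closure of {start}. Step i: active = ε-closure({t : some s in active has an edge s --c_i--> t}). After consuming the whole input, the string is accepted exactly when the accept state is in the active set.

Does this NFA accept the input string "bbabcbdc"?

Answer: REJECT

Derivation:
S₀ = ε-closure({0}) = {0}
'b' @ 1: {}  — no active states
rest 'babcbdc' ignored (set empty)
after full input: {}  (accept=3 not in)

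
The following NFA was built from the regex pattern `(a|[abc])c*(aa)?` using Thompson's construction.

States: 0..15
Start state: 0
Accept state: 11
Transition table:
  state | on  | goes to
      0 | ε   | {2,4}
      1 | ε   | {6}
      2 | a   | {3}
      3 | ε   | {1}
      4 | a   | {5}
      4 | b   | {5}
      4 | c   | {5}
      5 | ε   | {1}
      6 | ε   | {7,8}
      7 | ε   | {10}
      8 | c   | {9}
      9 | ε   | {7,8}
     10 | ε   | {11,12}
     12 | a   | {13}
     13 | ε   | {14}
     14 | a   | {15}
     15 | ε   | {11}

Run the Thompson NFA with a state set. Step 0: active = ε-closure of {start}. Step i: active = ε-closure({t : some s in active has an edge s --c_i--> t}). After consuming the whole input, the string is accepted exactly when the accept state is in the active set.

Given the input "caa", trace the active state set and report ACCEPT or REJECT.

S₀ = ε-closure({0}) = {0,2,4}
'c' @ 1: {1,5,6,7,8,10,11,12}  [accepting]
'a' @ 2: {13,14}
'a' @ 3: {11,15}  [accepting]
end set {11,15} — state 11 in

Answer: ACCEPT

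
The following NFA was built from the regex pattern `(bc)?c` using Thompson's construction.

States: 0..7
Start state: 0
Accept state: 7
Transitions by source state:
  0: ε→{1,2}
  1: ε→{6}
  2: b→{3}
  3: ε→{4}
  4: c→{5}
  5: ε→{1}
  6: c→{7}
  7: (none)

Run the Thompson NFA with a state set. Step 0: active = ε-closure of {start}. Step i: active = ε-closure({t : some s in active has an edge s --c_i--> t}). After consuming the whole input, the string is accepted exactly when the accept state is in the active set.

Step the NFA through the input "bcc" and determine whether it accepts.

Answer: ACCEPT

Steps:
start: ε-closure({0}) = {0,1,2,6}
'b' @ 1: {3,4}
'c' @ 2: {1,5,6}
'c' @ 3: {7}  [accepting]
end set {7} — state 7 in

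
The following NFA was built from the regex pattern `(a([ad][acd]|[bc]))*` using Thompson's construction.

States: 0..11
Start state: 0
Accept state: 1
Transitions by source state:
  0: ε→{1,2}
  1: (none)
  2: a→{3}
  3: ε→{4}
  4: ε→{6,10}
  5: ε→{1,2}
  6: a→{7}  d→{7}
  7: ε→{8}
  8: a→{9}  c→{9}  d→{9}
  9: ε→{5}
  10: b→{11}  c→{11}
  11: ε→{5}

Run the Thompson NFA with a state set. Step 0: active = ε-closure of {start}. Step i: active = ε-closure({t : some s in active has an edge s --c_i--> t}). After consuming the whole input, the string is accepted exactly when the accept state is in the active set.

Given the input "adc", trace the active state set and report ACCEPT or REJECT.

Answer: ACCEPT

Trace:
S₀ = ε-closure({0}) = {0,1,2}
'a' @ 1: {3,4,6,10}
'd' @ 2: {7,8}
'c' @ 3: {1,2,5,9}  ✓accept
after full input: {1,2,5,9}  (accept=1 in)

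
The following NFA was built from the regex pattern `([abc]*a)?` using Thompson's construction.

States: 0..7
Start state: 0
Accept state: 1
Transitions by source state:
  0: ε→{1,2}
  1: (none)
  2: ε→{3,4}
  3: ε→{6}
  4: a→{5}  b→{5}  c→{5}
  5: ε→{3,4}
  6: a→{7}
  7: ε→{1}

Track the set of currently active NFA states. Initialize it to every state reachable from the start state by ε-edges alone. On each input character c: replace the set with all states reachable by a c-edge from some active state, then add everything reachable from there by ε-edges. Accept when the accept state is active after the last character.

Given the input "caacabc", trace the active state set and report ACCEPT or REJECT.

start: ε-closure({0}) = {0,1,2,3,4,6}
'c' @ 1: {3,4,5,6}
'a' @ 2: {1,3,4,5,6,7}  (accept∈set)
'a' @ 3: {1,3,4,5,6,7}  (accept∈set)
'c' @ 4: {3,4,5,6}
'a' @ 5: {1,3,4,5,6,7}  (accept∈set)
'b' @ 6: {3,4,5,6}
'c' @ 7: {3,4,5,6}
end set {3,4,5,6} — state 1 not in

Answer: REJECT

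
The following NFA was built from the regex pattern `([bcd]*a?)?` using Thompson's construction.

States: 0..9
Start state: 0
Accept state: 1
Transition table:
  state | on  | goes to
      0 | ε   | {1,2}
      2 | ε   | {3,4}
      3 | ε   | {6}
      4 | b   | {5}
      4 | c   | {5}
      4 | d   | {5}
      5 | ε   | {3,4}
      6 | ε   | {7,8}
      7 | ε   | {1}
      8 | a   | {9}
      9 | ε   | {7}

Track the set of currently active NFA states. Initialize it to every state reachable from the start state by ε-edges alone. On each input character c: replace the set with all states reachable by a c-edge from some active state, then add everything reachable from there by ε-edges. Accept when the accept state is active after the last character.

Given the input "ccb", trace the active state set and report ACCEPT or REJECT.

Answer: ACCEPT

Trace:
initial (ε-close {0}): {0,1,2,3,4,6,7,8}
'c' @ 1: {1,3,4,5,6,7,8}  [accepting]
'c' @ 2: {1,3,4,5,6,7,8}  [accepting]
'b' @ 3: {1,3,4,5,6,7,8}  [accepting]
final: {1,3,4,5,6,7,8}; accept 1 in set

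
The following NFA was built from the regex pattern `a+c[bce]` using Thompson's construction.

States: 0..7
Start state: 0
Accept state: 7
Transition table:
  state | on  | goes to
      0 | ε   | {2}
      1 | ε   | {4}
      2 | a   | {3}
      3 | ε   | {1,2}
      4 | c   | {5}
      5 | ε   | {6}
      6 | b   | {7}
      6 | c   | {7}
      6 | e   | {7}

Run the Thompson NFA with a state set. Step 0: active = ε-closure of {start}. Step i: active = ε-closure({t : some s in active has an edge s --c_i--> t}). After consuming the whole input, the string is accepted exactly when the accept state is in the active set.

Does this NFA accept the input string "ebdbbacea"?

initial (ε-close {0}): {0,2}
'e' @ 1: {}  — state set empty
rest 'bdbbacea' ignored (set empty)
after full input: {}  (accept=7 not in)

Answer: REJECT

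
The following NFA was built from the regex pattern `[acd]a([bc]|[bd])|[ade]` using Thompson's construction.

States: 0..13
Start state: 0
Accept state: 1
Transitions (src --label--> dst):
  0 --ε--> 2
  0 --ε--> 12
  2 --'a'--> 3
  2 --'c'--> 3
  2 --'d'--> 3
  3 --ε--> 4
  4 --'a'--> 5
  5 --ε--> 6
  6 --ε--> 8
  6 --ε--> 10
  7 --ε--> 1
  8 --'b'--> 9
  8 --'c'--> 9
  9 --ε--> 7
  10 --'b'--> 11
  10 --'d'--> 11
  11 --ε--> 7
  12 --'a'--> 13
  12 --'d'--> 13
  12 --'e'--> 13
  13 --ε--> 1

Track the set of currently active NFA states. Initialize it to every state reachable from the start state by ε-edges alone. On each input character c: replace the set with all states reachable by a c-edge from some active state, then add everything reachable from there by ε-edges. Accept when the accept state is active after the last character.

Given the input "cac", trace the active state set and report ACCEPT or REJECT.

Answer: ACCEPT

Derivation:
initial (ε-close {0}): {0,2,12}
'c' @ 1: {3,4}
'a' @ 2: {5,6,8,10}
'c' @ 3: {1,7,9}  (accept∈set)
after full input: {1,7,9}  (accept=1 in)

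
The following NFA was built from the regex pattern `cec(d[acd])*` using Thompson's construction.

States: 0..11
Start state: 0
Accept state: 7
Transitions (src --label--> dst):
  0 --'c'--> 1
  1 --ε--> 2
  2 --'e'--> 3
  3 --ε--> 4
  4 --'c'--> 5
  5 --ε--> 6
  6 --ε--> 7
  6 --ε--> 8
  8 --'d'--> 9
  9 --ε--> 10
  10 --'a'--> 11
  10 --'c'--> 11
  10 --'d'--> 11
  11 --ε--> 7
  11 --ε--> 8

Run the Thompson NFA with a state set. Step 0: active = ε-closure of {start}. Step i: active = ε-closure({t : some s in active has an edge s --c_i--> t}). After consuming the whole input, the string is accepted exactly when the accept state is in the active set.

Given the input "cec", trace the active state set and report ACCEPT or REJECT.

initial (ε-close {0}): {0}
'c' @ 1: {1,2}
'e' @ 2: {3,4}
'c' @ 3: {5,6,7,8}  ✓accept
end set {5,6,7,8} — state 7 in

Answer: ACCEPT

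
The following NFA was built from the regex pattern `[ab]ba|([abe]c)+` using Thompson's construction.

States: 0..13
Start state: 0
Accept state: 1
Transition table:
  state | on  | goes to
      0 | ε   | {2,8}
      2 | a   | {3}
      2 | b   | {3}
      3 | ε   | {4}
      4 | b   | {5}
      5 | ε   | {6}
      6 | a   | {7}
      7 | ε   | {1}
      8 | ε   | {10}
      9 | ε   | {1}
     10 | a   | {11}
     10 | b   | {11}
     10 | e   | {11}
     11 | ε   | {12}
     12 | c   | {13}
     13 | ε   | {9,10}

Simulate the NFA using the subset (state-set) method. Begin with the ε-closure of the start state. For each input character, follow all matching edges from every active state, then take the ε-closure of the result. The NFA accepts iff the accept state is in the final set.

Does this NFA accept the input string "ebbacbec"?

Answer: REJECT

Derivation:
start: ε-closure({0}) = {0,2,8,10}
'e' @ 1: {11,12}
'b' @ 2: {}  — dead — no transitions
rest 'bacbec' ignored (set empty)
end set {} — state 1 not in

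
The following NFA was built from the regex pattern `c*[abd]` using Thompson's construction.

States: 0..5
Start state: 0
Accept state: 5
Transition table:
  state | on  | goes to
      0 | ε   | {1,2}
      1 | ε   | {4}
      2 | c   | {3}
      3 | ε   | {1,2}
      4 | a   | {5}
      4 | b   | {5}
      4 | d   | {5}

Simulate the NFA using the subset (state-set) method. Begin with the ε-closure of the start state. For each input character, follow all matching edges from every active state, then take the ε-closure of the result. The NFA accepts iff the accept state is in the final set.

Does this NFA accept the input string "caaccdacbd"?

start: ε-closure({0}) = {0,1,2,4}
'c' @ 1: {1,2,3,4}
'a' @ 2: {5}  [accepting]
'a' @ 3: {}  — no active states
rest 'ccdacbd' ignored (set empty)
end set {} — state 5 not in

Answer: REJECT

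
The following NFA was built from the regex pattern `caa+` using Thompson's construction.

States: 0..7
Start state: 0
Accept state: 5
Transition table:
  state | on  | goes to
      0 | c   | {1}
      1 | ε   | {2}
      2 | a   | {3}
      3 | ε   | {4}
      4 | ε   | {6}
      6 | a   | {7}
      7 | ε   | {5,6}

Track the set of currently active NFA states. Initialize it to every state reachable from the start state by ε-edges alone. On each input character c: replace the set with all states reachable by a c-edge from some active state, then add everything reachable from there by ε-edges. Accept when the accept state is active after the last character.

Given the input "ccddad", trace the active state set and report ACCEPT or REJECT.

Answer: REJECT

Derivation:
start: ε-closure({0}) = {0}
'c' @ 1: {1,2}
'c' @ 2: {}  — state set empty
rest 'ddad' ignored (set empty)
final: {}; accept 5 not in set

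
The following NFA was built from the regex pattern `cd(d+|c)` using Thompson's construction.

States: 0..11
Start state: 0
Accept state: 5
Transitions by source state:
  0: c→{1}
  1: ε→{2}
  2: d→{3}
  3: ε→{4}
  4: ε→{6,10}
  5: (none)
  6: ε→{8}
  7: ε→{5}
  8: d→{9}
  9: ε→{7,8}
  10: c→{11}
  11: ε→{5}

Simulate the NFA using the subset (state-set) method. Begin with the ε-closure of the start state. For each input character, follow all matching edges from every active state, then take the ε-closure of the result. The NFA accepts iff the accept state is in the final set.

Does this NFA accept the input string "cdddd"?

initial (ε-close {0}): {0}
'c' @ 1: {1,2}
'd' @ 2: {3,4,6,8,10}
'd' @ 3: {5,7,8,9}  ✓accept
'd' @ 4: {5,7,8,9}  ✓accept
'd' @ 5: {5,7,8,9}  ✓accept
end set {5,7,8,9} — state 5 in

Answer: ACCEPT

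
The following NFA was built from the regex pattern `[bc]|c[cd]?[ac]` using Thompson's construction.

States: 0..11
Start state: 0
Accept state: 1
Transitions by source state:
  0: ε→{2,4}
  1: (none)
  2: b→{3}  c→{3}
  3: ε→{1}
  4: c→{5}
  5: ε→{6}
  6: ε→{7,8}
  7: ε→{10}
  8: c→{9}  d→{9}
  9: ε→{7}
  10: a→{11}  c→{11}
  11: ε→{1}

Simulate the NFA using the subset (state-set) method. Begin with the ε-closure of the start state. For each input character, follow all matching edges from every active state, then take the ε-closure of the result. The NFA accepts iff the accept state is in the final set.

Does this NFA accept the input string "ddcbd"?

Answer: REJECT

Steps:
S₀ = ε-closure({0}) = {0,2,4}
'd' @ 1: {}  — no active states
rest 'dcbd' ignored (set empty)
end set {} — state 1 not in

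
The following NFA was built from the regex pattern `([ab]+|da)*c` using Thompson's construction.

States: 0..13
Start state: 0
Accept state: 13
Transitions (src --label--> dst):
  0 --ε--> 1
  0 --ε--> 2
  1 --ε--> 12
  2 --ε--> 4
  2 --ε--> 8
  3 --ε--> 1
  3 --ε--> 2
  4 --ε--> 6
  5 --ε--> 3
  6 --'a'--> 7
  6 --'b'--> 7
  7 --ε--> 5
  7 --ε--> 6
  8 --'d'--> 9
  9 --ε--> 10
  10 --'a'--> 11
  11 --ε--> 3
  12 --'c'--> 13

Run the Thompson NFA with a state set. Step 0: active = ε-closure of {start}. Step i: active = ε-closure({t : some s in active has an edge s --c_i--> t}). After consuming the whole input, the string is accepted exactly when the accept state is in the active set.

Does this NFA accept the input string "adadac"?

Answer: ACCEPT

Trace:
S₀ = ε-closure({0}) = {0,1,2,4,6,8,12}
'a' @ 1: {1,2,3,4,5,6,7,8,12}
'd' @ 2: {9,10}
'a' @ 3: {1,2,3,4,6,8,11,12}
'd' @ 4: {9,10}
'a' @ 5: {1,2,3,4,6,8,11,12}
'c' @ 6: {13}  [accepting]
after full input: {13}  (accept=13 in)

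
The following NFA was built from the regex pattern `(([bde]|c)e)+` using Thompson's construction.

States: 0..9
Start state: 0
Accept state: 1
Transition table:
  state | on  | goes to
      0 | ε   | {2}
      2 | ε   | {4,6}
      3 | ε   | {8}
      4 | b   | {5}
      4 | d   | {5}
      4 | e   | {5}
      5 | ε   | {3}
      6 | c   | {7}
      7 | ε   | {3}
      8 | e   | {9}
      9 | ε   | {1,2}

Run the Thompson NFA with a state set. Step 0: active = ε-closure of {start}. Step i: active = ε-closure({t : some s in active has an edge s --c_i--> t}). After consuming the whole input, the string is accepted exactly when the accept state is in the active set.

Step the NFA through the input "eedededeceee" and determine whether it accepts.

Answer: ACCEPT

Derivation:
start: ε-closure({0}) = {0,2,4,6}
'e' @ 1: {3,5,8}
'e' @ 2: {1,2,4,6,9}  (accept∈set)
'd' @ 3: {3,5,8}
'e' @ 4: {1,2,4,6,9}  (accept∈set)
'd' @ 5: {3,5,8}
'e' @ 6: {1,2,4,6,9}  (accept∈set)
'd' @ 7: {3,5,8}
'e' @ 8: {1,2,4,6,9}  (accept∈set)
'c' @ 9: {3,7,8}
'e' @ 10: {1,2,4,6,9}  (accept∈set)
'e' @ 11: {3,5,8}
'e' @ 12: {1,2,4,6,9}  (accept∈set)
end set {1,2,4,6,9} — state 1 in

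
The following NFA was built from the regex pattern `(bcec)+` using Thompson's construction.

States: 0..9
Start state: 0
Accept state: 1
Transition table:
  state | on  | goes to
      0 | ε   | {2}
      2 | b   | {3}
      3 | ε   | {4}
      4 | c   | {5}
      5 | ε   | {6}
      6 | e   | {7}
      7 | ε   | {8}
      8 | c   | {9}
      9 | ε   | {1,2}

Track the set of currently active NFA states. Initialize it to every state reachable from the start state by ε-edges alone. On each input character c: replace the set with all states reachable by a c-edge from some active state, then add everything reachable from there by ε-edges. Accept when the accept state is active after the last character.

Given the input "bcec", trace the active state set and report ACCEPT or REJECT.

S₀ = ε-closure({0}) = {0,2}
'b' @ 1: {3,4}
'c' @ 2: {5,6}
'e' @ 3: {7,8}
'c' @ 4: {1,2,9}  [accepting]
final: {1,2,9}; accept 1 in set

Answer: ACCEPT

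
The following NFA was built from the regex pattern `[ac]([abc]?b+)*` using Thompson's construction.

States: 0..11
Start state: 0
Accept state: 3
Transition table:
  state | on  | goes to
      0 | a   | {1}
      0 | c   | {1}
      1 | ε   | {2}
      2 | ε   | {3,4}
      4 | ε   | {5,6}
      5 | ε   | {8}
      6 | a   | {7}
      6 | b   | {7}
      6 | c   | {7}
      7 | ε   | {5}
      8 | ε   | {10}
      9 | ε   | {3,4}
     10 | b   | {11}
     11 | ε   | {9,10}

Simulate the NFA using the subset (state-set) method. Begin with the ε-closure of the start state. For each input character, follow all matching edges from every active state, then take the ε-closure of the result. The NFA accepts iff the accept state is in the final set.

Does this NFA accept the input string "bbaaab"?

S₀ = ε-closure({0}) = {0}
'b' @ 1: {}  — dead — no transitions
rest 'baaab' ignored (set empty)
end set {} — state 3 not in

Answer: REJECT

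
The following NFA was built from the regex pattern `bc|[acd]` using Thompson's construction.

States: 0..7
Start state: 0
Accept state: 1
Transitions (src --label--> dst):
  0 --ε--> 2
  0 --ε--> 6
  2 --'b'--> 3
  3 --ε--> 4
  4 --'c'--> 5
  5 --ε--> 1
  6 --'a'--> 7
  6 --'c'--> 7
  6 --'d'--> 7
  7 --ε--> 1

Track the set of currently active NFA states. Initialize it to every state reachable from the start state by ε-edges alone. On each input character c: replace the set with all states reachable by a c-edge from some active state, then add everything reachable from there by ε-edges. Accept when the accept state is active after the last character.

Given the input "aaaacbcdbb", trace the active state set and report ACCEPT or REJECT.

Answer: REJECT

Derivation:
initial (ε-close {0}): {0,2,6}
'a' @ 1: {1,7}  [accepting]
'a' @ 2: {}  — state set empty
rest 'aacbcdbb' ignored (set empty)
final: {}; accept 1 not in set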